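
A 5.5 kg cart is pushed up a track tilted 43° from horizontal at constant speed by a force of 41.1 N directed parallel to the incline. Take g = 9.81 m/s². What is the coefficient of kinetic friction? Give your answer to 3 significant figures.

At constant speed ΣF = 0 along the incline. The applied 41.1 N acts up the slope; the weight component mg sin 43° = 36.797 N and kinetic friction μN both act down the slope.
So 41.1 = 36.797 + μ × 39.460, giving μ = (41.1 − 36.797) / 39.460 = 0.1090.

0.109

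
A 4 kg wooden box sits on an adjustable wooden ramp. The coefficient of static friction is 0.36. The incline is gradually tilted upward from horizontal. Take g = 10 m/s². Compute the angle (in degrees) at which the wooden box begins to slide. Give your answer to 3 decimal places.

At the threshold of sliding, static friction is at its maximum μ_s N and exactly balances the weight component along the incline: mg sin θ = μ_s mg cos θ.
Hence tan θ = μ_s = 0.36, so θ = arctan(0.36) = 19.7989°.

19.799°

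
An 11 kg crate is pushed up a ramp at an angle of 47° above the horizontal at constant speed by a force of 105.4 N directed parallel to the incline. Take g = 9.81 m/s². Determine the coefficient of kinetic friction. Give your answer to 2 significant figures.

At constant speed ΣF = 0 along the incline. The applied 105.4 N acts up the slope; the weight component mg sin 47° = 78.920 N and kinetic friction μN both act down the slope.
So 105.4 = 78.920 + μ × 73.594, giving μ = (105.4 − 78.920) / 73.594 = 0.3598.

0.36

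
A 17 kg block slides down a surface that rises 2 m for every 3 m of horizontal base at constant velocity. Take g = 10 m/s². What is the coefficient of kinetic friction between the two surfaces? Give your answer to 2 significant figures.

0.67

At constant velocity the net force along the incline is zero: mg sin 33.69° = μ mg cos 33.69°.
So μ = tan 33.69° = 0.5547 / 0.8321 = 0.6666.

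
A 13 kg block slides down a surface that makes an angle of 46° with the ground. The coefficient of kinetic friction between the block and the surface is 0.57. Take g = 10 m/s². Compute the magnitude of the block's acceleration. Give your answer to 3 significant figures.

3.23 m/s²

Resolving the weight along the incline: the component pulling the block down the slope is mg sin 46° = 13 × 10 × 0.7193 = 93.509 N, and the normal force is N = mg cos 46° = 13 × 10 × 0.6947 = 90.311 N.
Kinetic friction acts up the slope with magnitude f = μN = 0.57 × 90.311 = 51.477 N.
Net force along the incline is 93.509 − 51.477 = 42.032 N, so a = 42.032 / 13 = 3.2332 m/s².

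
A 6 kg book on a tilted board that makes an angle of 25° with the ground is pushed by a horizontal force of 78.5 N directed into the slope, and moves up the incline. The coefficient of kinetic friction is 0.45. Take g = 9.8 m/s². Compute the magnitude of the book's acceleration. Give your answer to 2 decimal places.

The horizontal push has components F cos 25° = 78.5 × 0.9063 = 71.145 N up the incline and F sin 25° = 78.5 × 0.4226 = 33.174 N pressing into the surface.
The normal force is therefore N = mg cos 25° + F sin 25° = 53.290 + 33.174 = 86.464 N, and kinetic friction down the slope is μN = 0.45 × 86.464 = 38.909 N.
Along the incline: F cos 25° − mg sin 25° − μN = ma, so 71.145 − 24.849 − 38.909 = 6 a, giving a = 1.2312 m/s².

1.23 m/s²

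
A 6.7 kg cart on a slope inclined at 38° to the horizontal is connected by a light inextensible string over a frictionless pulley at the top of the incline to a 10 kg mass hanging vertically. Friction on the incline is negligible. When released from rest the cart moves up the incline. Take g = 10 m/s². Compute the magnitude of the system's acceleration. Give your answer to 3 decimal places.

3.518 m/s²

For the cart on the incline: the weight component along the slope is m₁g sin 38° = 6.7 × 10 × 0.6157 = 41.252 N and the normal force is N = m₁g cos 38° = 52.797 N.
Newton's second law for the cart (up-slope positive): T − 41.252 = 6.7 a. For the hanging mass (downward positive): 10 × 10 − T = 10 a.
Adding the two equations eliminates T: 58.748 = 16.7 a, so a = 3.5178 m/s².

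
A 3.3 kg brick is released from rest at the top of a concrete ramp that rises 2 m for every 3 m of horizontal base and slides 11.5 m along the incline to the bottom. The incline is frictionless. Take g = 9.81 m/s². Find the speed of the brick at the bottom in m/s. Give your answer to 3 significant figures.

The weight component along the incline is mg sin 33.69° = 17.957 N and the normal force is N = mg cos 33.69° = 26.936 N.
With no friction, a = g sin 33.69° = 5.4416 m/s².
Starting from rest over a distance of 11.5 m, v² = 2aL = 2 × 5.4416 × 11.5 = 125.1568, so v = 11.1873 m/s.

11.2 m/s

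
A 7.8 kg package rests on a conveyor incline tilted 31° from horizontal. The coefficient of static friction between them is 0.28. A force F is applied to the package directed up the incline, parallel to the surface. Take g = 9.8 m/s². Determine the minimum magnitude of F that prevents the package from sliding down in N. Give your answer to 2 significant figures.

The normal force is N = mg cos 31° = 65.522 N. With F at its minimum the package is on the verge of sliding down, so static friction is at its maximum μ_s N = 0.28 × 65.522 = 18.346 N and acts up the slope.
Equilibrium along the incline: F + μ_s N = mg sin 31°, so F = 39.370 − 18.346 = 21.024 N.

21 N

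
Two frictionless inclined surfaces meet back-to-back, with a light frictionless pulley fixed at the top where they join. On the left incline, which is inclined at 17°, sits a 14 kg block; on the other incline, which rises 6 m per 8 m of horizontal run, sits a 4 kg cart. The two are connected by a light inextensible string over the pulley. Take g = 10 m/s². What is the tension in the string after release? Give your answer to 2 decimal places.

Resolve each weight along its own incline: the 14 kg mass has component 14 × 10 × sin 17° = 40.932 N down its slope, and the 4 kg mass has 4 × 10 × sin 36.87° = 24.000 N down its slope.
The 14 kg side's 40.932 N exceeds the other side's 24.000 N, so that mass slides down and the 4 kg mass slides up. Taking that direction as positive, Newton's second law for the whole system gives 40.932 − 24.000 = (14 + 4) a, so a = 16.932 / 18 = 0.9407 m/s².
For the 4 kg mass (up-slope positive): T − 24.000 = 4 × 0.9407, so T = 27.763 N.

27.76 N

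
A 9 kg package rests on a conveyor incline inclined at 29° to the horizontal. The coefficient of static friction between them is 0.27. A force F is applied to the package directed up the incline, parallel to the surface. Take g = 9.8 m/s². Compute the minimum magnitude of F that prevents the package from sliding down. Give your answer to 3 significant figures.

The normal force is N = mg cos 29° = 77.141 N. With F at its minimum the package is on the verge of sliding down, so static friction is at its maximum μ_s N = 0.27 × 77.141 = 20.828 N and acts up the slope.
Equilibrium along the incline: F + μ_s N = mg sin 29°, so F = 42.760 − 20.828 = 21.932 N.

21.9 N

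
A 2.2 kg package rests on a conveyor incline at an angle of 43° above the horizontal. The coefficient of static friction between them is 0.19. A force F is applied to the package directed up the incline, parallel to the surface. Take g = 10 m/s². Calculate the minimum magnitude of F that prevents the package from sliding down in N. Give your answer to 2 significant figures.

12 N

The normal force is N = mg cos 43° = 16.090 N. With F at its minimum the package is on the verge of sliding down, so static friction is at its maximum μ_s N = 0.19 × 16.090 = 3.057 N and acts up the slope.
Equilibrium along the incline: F + μ_s N = mg sin 43°, so F = 15.004 − 3.057 = 11.947 N.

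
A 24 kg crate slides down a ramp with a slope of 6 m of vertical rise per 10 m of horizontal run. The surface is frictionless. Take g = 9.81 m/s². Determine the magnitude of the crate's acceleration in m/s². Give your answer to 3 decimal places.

Resolving the weight along the incline: the component pulling the crate down the slope is mg sin 30.96° = 24 × 9.81 × 0.5145 = 121.134 N, and the normal force is N = mg cos 30.96° = 24 × 9.81 × 0.8575 = 201.890 N.
With no friction the net force along the incline is 121.134 N, so a = g sin 30.96° = 121.134 / 24 = 5.0473 m/s².

5.047 m/s²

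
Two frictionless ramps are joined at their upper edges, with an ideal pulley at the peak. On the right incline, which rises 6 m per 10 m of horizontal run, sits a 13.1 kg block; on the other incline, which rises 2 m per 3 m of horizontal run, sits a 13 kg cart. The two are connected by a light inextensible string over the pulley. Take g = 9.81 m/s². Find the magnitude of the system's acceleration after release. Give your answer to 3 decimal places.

Resolve each weight along its own incline: the 13.1 kg mass has component 13.1 × 9.81 × sin 30.96° = 66.118 N down its slope, and the 13 kg mass has 13 × 9.81 × sin 33.69° = 70.741 N down its slope.
The 13 kg side's 70.741 N exceeds the other side's 66.118 N, so that mass slides down and the 13.1 kg mass slides up. Taking that direction as positive, Newton's second law for the whole system gives 70.741 − 66.118 = (13.1 + 13) a, so a = 4.623 / 26.1 = 0.1771 m/s².

0.177 m/s²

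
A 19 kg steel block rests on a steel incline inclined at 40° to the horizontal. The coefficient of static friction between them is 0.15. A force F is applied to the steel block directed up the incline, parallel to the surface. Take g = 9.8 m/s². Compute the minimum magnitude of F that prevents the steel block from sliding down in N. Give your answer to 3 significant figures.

98.3 N

The normal force is N = mg cos 40° = 142.637 N. With F at its minimum the steel block is on the verge of sliding down, so static friction is at its maximum μ_s N = 0.15 × 142.637 = 21.396 N and acts up the slope.
Equilibrium along the incline: F + μ_s N = mg sin 40°, so F = 119.687 − 21.396 = 98.291 N.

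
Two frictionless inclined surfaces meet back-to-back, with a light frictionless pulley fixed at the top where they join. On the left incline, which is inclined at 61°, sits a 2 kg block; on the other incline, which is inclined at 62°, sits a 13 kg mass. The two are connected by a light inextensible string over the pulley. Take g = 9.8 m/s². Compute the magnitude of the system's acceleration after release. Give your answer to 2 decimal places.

6.36 m/s²

Resolve each weight along its own incline: the 2 kg mass has component 2 × 9.8 × sin 61° = 17.143 N down its slope, and the 13 kg mass has 13 × 9.8 × sin 62° = 112.488 N down its slope.
The 13 kg side's 112.488 N exceeds the other side's 17.143 N, so that mass slides down and the 2 kg mass slides up. Taking that direction as positive, Newton's second law for the whole system gives 112.488 − 17.143 = (2 + 13) a, so a = 95.345 / 15 = 6.3563 m/s².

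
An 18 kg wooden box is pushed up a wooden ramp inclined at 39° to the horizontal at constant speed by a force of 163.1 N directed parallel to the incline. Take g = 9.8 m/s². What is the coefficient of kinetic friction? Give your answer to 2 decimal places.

0.38

At constant speed ΣF = 0 along the incline. The applied 163.1 N acts up the slope; the weight component mg sin 39° = 111.012 N and kinetic friction μN both act down the slope.
So 163.1 = 111.012 + μ × 137.089, giving μ = (163.1 − 111.012) / 137.089 = 0.3800.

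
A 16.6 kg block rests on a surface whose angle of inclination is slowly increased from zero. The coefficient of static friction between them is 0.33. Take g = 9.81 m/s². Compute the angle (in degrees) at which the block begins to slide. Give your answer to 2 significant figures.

At the threshold of sliding, static friction is at its maximum μ_s N and exactly balances the weight component along the incline: mg sin θ = μ_s mg cos θ.
Hence tan θ = μ_s = 0.33, so θ = arctan(0.33) = 18.2629°.

18°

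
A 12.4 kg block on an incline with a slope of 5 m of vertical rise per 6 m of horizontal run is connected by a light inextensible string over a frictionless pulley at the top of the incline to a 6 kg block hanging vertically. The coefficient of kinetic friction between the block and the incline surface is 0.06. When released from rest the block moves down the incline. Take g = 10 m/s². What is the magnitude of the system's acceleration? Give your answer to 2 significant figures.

0.74 m/s²

For the block on the incline: the weight component along the slope is m₁g sin 39.81° = 12.4 × 10 × 0.6402 = 79.385 N and the normal force is N = m₁g cos 39.81° = 95.259 N.
Kinetic friction opposes the block's motion down the incline: f = μN = 0.06 × 95.259 = 5.716 N acting up the slope.
Newton's second law for the block (down-slope positive): 79.385 − 5.716 − T = 12.4 a. For the hanging block (upward positive): T − 6 × 10 = 6 a.
Adding the two equations eliminates T: 13.669 = 18.4 a, so a = 0.7429 m/s².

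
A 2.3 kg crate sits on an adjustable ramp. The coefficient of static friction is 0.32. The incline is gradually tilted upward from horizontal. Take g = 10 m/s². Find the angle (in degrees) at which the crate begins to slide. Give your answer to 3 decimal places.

17.745°

At the threshold of sliding, static friction is at its maximum μ_s N and exactly balances the weight component along the incline: mg sin θ = μ_s mg cos θ.
Hence tan θ = μ_s = 0.32, so θ = arctan(0.32) = 17.7447°.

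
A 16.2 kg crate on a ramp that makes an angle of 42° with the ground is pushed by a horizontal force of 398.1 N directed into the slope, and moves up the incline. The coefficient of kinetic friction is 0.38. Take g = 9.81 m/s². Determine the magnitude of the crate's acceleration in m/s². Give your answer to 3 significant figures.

The horizontal push has components F cos 42° = 398.1 × 0.7431 = 295.828 N up the incline and F sin 42° = 398.1 × 0.6691 = 266.369 N pressing into the surface.
The normal force is therefore N = mg cos 42° + F sin 42° = 118.095 + 266.369 = 384.464 N, and kinetic friction down the slope is μN = 0.38 × 384.464 = 146.096 N.
Along the incline: F cos 42° − mg sin 42° − μN = ma, so 295.828 − 106.335 − 146.096 = 16.2 a, giving a = 2.6788 m/s².

2.68 m/s²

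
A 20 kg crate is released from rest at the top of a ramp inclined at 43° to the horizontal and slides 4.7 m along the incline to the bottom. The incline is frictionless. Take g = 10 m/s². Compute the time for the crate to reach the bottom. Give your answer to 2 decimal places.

1.17 s

The weight component along the incline is mg sin 43° = 136.400 N and the normal force is N = mg cos 43° = 146.271 N.
With no friction, a = g sin 43° = 6.8200 m/s².
Starting from rest, L = ½at², so t = √(2L/a) = √(2 × 4.7 / 6.8200) = 1.1740 s.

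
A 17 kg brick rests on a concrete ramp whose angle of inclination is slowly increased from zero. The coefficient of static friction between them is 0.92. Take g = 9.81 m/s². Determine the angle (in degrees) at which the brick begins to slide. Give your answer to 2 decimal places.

42.61°

At the threshold of sliding, static friction is at its maximum μ_s N and exactly balances the weight component along the incline: mg sin θ = μ_s mg cos θ.
Hence tan θ = μ_s = 0.92, so θ = arctan(0.92) = 42.6141°.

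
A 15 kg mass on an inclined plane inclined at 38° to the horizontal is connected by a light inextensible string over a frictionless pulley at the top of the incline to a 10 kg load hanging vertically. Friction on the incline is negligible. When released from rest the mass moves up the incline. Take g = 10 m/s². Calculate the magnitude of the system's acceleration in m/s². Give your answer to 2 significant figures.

0.31 m/s²

For the mass on the incline: the weight component along the slope is m₁g sin 38° = 15 × 10 × 0.6157 = 92.355 N and the normal force is N = m₁g cos 38° = 118.202 N.
Newton's second law for the mass (up-slope positive): T − 92.355 = 15 a. For the hanging load (downward positive): 10 × 10 − T = 10 a.
Adding the two equations eliminates T: 7.645 = 25 a, so a = 0.3058 m/s².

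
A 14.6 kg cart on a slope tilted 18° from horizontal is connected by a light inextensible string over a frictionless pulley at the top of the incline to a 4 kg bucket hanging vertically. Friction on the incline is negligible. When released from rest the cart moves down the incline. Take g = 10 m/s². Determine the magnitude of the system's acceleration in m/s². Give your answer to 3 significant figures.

For the cart on the incline: the weight component along the slope is m₁g sin 18° = 14.6 × 10 × 0.3090 = 45.114 N and the normal force is N = m₁g cos 18° = 138.854 N.
Newton's second law for the cart (down-slope positive): 45.114 − T = 14.6 a. For the hanging bucket (upward positive): T − 4 × 10 = 4 a.
Adding the two equations eliminates T: 5.114 = 18.6 a, so a = 0.2749 m/s².

0.275 m/s²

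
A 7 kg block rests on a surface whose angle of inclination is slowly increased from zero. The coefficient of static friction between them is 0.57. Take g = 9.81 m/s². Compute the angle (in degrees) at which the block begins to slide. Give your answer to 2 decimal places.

29.68°

At the threshold of sliding, static friction is at its maximum μ_s N and exactly balances the weight component along the incline: mg sin θ = μ_s mg cos θ.
Hence tan θ = μ_s = 0.57, so θ = arctan(0.57) = 29.6831°.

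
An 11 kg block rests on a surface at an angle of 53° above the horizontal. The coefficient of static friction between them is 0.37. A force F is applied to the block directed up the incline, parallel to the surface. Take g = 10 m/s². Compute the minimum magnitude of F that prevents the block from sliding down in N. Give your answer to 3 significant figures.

63.4 N

The normal force is N = mg cos 53° = 66.200 N. With F at its minimum the block is on the verge of sliding down, so static friction is at its maximum μ_s N = 0.37 × 66.200 = 24.494 N and acts up the slope.
Equilibrium along the incline: F + μ_s N = mg sin 53°, so F = 87.850 − 24.494 = 63.356 N.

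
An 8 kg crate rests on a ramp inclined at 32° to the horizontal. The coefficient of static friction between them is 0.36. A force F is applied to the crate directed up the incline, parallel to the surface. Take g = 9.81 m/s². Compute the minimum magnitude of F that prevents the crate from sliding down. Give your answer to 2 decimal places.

17.63 N

The normal force is N = mg cos 32° = 66.555 N. With F at its minimum the crate is on the verge of sliding down, so static friction is at its maximum μ_s N = 0.36 × 66.555 = 23.960 N and acts up the slope.
Equilibrium along the incline: F + μ_s N = mg sin 32°, so F = 41.588 − 23.960 = 17.628 N.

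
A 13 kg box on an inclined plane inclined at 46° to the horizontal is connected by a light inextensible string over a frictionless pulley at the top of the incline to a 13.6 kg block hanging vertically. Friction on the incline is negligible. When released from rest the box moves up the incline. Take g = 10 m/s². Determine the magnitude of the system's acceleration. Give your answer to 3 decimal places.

For the box on the incline: the weight component along the slope is m₁g sin 46° = 13 × 10 × 0.7193 = 93.509 N and the normal force is N = m₁g cos 46° = 90.306 N.
Newton's second law for the box (up-slope positive): T − 93.509 = 13 a. For the hanging block (downward positive): 13.6 × 10 − T = 13.6 a.
Adding the two equations eliminates T: 42.491 = 26.6 a, so a = 1.5974 m/s².

1.597 m/s²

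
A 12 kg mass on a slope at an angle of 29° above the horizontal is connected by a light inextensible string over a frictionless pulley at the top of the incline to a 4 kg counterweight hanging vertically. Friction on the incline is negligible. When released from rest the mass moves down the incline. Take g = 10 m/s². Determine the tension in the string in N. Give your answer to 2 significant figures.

For the mass on the incline: the weight component along the slope is m₁g sin 29° = 12 × 10 × 0.4848 = 58.176 N and the normal force is N = m₁g cos 29° = 104.954 N.
Newton's second law for the mass (down-slope positive): 58.176 − T = 12 a. For the hanging counterweight (upward positive): T − 4 × 10 = 4 a.
Adding the two equations eliminates T: 18.176 = 16 a, so a = 1.1360 m/s².
Then from the hanging counterweight's equation, T = 4 × (10 + 1.1360) = 44.544 N.

45 N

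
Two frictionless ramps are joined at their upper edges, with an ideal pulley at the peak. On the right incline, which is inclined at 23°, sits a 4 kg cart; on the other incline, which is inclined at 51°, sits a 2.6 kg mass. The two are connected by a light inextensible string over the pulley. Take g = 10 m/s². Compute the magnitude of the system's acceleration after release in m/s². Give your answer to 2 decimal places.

Resolve each weight along its own incline: the 4 kg mass has component 4 × 10 × sin 23° = 15.629 N down its slope, and the 2.6 kg mass has 2.6 × 10 × sin 51° = 20.206 N down its slope.
The 2.6 kg side's 20.206 N exceeds the other side's 15.629 N, so that mass slides down and the 4 kg mass slides up. Taking that direction as positive, Newton's second law for the whole system gives 20.206 − 15.629 = (4 + 2.6) a, so a = 4.577 / 6.6 = 0.6935 m/s².

0.69 m/s²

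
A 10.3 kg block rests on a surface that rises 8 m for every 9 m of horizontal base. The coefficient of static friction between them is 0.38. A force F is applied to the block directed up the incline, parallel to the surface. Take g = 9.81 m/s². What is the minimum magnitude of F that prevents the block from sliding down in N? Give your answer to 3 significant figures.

38.4 N

The normal force is N = mg cos 41.63° = 75.520 N. With F at its minimum the block is on the verge of sliding down, so static friction is at its maximum μ_s N = 0.38 × 75.520 = 28.698 N and acts up the slope.
Equilibrium along the incline: F + μ_s N = mg sin 41.63°, so F = 67.129 − 28.698 = 38.431 N.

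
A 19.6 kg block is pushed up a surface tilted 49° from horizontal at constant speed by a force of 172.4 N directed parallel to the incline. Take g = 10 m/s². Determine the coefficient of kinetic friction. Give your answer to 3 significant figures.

0.190

At constant speed ΣF = 0 along the incline. The applied 172.4 N acts up the slope; the weight component mg sin 49° = 147.923 N and kinetic friction μN both act down the slope.
So 172.4 = 147.923 + μ × 128.588, giving μ = (172.4 − 147.923) / 128.588 = 0.1904.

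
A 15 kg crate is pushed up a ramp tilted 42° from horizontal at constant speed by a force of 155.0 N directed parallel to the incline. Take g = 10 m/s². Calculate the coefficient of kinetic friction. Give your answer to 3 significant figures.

At constant speed ΣF = 0 along the incline. The applied 155.0 N acts up the slope; the weight component mg sin 42° = 100.370 N and kinetic friction μN both act down the slope.
So 155.0 = 100.370 + μ × 111.472, giving μ = (155.0 − 100.370) / 111.472 = 0.4901.

0.490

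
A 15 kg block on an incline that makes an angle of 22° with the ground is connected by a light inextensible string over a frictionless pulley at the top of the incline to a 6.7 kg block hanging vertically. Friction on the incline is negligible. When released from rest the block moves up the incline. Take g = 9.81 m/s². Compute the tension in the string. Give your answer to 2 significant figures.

62 N

For the block on the incline: the weight component along the slope is m₁g sin 22° = 15 × 9.81 × 0.3746 = 55.122 N and the normal force is N = m₁g cos 22° = 136.435 N.
Newton's second law for the block (up-slope positive): T − 55.122 = 15 a. For the hanging block (downward positive): 6.7 × 9.81 − T = 6.7 a.
Adding the two equations eliminates T: 10.605 = 21.7 a, so a = 0.4887 m/s².
Then from the hanging block's equation, T = 6.7 × (9.81 − 0.4887) = 62.453 N.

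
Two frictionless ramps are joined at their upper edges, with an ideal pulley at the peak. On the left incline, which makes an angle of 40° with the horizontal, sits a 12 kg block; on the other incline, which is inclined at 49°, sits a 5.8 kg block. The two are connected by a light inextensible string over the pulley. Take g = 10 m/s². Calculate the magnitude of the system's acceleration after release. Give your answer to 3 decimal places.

Resolve each weight along its own incline: the 12 kg mass has component 12 × 10 × sin 40° = 77.135 N down its slope, and the 5.8 kg mass has 5.8 × 10 × sin 49° = 43.773 N down its slope.
The 12 kg side's 77.135 N exceeds the other side's 43.773 N, so that mass slides down and the 5.8 kg mass slides up. Taking that direction as positive, Newton's second law for the whole system gives 77.135 − 43.773 = (12 + 5.8) a, so a = 33.362 / 17.8 = 1.8743 m/s².

1.874 m/s²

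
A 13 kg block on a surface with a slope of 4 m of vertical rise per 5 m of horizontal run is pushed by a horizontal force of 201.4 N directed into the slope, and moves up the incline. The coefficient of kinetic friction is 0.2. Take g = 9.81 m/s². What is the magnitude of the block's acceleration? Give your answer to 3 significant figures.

The horizontal push has components F cos 38.66° = 201.4 × 0.7809 = 157.273 N up the incline and F sin 38.66° = 201.4 × 0.6247 = 125.815 N pressing into the surface.
The normal force is therefore N = mg cos 38.66° + F sin 38.66° = 99.588 + 125.815 = 225.403 N, and kinetic friction down the slope is μN = 0.2 × 225.403 = 45.081 N.
Along the incline: F cos 38.66° − mg sin 38.66° − μN = ma, so 157.273 − 79.668 − 45.081 = 13 a, giving a = 2.5018 m/s².

2.50 m/s²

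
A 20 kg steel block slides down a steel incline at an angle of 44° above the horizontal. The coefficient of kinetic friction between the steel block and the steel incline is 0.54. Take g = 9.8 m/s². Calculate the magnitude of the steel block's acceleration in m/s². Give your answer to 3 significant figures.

3.00 m/s²

Resolving the weight along the incline: the component pulling the steel block down the slope is mg sin 44° = 20 × 9.8 × 0.6947 = 136.161 N, and the normal force is N = mg cos 44° = 20 × 9.8 × 0.7193 = 140.983 N.
Kinetic friction acts up the slope with magnitude f = μN = 0.54 × 140.983 = 76.131 N.
Net force along the incline is 136.161 − 76.131 = 60.030 N, so a = 60.030 / 20 = 3.0015 m/s².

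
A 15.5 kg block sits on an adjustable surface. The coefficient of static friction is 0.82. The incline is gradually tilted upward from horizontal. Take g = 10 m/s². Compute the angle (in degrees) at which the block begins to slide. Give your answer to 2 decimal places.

At the threshold of sliding, static friction is at its maximum μ_s N and exactly balances the weight component along the incline: mg sin θ = μ_s mg cos θ.
Hence tan θ = μ_s = 0.82, so θ = arctan(0.82) = 39.3518°.

39.35°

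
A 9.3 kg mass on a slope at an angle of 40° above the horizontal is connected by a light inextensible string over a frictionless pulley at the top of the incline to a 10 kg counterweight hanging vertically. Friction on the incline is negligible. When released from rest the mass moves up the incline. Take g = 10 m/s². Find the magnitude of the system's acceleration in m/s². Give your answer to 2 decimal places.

2.08 m/s²

For the mass on the incline: the weight component along the slope is m₁g sin 40° = 9.3 × 10 × 0.6428 = 59.780 N and the normal force is N = m₁g cos 40° = 71.242 N.
Newton's second law for the mass (up-slope positive): T − 59.780 = 9.3 a. For the hanging counterweight (downward positive): 10 × 10 − T = 10 a.
Adding the two equations eliminates T: 40.220 = 19.3 a, so a = 2.0839 m/s².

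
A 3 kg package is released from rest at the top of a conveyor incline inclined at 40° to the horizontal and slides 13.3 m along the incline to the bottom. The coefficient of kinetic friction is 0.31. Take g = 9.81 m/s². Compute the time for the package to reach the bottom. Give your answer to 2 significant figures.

The weight component along the incline is mg sin 40° = 18.917 N and the normal force is N = mg cos 40° = 22.545 N.
Friction up the slope is f = μN = 0.31 × 22.545 = 6.989 N, so the net downslope force is 18.917 − 6.989 = 11.928 N and a = 11.928 / 3 = 3.9760 m/s².
Starting from rest, L = ½at², so t = √(2L/a) = √(2 × 13.3 / 3.9760) = 2.5865 s.

2.6 s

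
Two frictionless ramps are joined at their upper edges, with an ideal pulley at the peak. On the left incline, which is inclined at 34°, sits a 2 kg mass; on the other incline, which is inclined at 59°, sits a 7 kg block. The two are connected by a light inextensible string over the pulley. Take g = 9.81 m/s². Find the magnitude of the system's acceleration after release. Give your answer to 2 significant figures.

5.3 m/s²

Resolve each weight along its own incline: the 2 kg mass has component 2 × 9.81 × sin 34° = 10.971 N down its slope, and the 7 kg mass has 7 × 9.81 × sin 59° = 58.862 N down its slope.
The 7 kg side's 58.862 N exceeds the other side's 10.971 N, so that mass slides down and the 2 kg mass slides up. Taking that direction as positive, Newton's second law for the whole system gives 58.862 − 10.971 = (2 + 7) a, so a = 47.891 / 9 = 5.3212 m/s².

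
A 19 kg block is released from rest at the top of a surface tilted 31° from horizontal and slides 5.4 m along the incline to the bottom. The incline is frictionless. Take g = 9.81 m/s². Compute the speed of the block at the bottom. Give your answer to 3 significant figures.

7.39 m/s

The weight component along the incline is mg sin 31° = 95.998 N and the normal force is N = mg cos 31° = 159.767 N.
With no friction, a = g sin 31° = 5.0525 m/s².
Starting from rest over a distance of 5.4 m, v² = 2aL = 2 × 5.0525 × 5.4 = 54.5670, so v = 7.3869 m/s.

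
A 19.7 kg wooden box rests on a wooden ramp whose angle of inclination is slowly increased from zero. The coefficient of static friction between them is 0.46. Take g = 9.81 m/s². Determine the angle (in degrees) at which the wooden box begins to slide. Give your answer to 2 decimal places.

24.70°

At the threshold of sliding, static friction is at its maximum μ_s N and exactly balances the weight component along the incline: mg sin θ = μ_s mg cos θ.
Hence tan θ = μ_s = 0.46, so θ = arctan(0.46) = 24.7024°.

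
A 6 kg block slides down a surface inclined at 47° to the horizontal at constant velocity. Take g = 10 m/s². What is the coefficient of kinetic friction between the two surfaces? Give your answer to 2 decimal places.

At constant velocity the net force along the incline is zero: mg sin 47° = μ mg cos 47°.
So μ = tan 47° = 0.7314 / 0.6820 = 1.0724.

1.07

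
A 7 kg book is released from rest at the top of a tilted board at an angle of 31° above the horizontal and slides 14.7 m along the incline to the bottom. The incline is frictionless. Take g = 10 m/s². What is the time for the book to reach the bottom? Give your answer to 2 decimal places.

2.39 s

The weight component along the incline is mg sin 31° = 36.053 N and the normal force is N = mg cos 31° = 60.002 N.
With no friction, a = g sin 31° = 5.1504 m/s².
Starting from rest, L = ½at², so t = √(2L/a) = √(2 × 14.7 / 5.1504) = 2.3892 s.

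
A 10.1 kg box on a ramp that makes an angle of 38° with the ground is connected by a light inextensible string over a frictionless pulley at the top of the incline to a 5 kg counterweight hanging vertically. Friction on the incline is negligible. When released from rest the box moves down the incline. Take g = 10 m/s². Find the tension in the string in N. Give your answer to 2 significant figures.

For the box on the incline: the weight component along the slope is m₁g sin 38° = 10.1 × 10 × 0.6157 = 62.186 N and the normal force is N = m₁g cos 38° = 79.589 N.
Newton's second law for the box (down-slope positive): 62.186 − T = 10.1 a. For the hanging counterweight (upward positive): T − 5 × 10 = 5 a.
Adding the two equations eliminates T: 12.186 = 15.1 a, so a = 0.8070 m/s².
Then from the hanging counterweight's equation, T = 5 × (10 + 0.8070) = 54.035 N.

54 N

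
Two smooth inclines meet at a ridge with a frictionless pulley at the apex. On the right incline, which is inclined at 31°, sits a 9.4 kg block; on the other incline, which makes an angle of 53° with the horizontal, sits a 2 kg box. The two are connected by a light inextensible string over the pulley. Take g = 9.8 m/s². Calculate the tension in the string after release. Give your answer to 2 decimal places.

21.23 N

Resolve each weight along its own incline: the 9.4 kg mass has component 9.4 × 9.8 × sin 31° = 47.445 N down its slope, and the 2 kg mass has 2 × 9.8 × sin 53° = 15.653 N down its slope.
The 9.4 kg side's 47.445 N exceeds the other side's 15.653 N, so that mass slides down and the 2 kg mass slides up. Taking that direction as positive, Newton's second law for the whole system gives 47.445 − 15.653 = (9.4 + 2) a, so a = 31.792 / 11.4 = 2.7888 m/s².
For the 2 kg mass (up-slope positive): T − 15.653 = 2 × 2.7888, so T = 21.231 N.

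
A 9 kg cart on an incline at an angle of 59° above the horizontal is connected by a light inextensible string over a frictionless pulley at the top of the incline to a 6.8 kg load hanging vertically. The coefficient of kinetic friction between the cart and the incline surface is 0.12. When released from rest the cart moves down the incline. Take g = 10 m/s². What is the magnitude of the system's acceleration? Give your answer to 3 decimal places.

0.227 m/s²

For the cart on the incline: the weight component along the slope is m₁g sin 59° = 9 × 10 × 0.8572 = 77.148 N and the normal force is N = m₁g cos 59° = 46.353 N.
Kinetic friction opposes the cart's motion down the incline: f = μN = 0.12 × 46.353 = 5.562 N acting up the slope.
Newton's second law for the cart (down-slope positive): 77.148 − 5.562 − T = 9 a. For the hanging load (upward positive): T − 6.8 × 10 = 6.8 a.
Adding the two equations eliminates T: 3.586 = 15.8 a, so a = 0.2270 m/s².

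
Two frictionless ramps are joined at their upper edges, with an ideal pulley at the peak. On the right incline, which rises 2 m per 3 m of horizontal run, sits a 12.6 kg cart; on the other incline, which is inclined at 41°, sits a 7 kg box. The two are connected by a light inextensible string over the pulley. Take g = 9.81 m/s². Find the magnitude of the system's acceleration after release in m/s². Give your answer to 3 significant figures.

1.20 m/s²

Resolve each weight along its own incline: the 12.6 kg mass has component 12.6 × 9.81 × sin 33.69° = 68.564 N down its slope, and the 7 kg mass has 7 × 9.81 × sin 41° = 45.052 N down its slope.
The 12.6 kg side's 68.564 N exceeds the other side's 45.052 N, so that mass slides down and the 7 kg mass slides up. Taking that direction as positive, Newton's second law for the whole system gives 68.564 − 45.052 = (12.6 + 7) a, so a = 23.512 / 19.6 = 1.1996 m/s².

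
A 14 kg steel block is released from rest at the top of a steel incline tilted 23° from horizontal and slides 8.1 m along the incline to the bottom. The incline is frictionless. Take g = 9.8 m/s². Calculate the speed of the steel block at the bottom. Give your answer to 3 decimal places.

7.876 m/s

The weight component along the incline is mg sin 23° = 53.608 N and the normal force is N = mg cos 23° = 126.293 N.
With no friction, a = g sin 23° = 3.8292 m/s².
Starting from rest over a distance of 8.1 m, v² = 2aL = 2 × 3.8292 × 8.1 = 62.0330, so v = 7.8761 m/s.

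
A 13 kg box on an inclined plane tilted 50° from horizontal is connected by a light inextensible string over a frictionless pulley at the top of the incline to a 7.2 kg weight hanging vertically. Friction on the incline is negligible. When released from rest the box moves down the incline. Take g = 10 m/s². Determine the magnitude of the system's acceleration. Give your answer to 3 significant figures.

1.37 m/s²

For the box on the incline: the weight component along the slope is m₁g sin 50° = 13 × 10 × 0.7660 = 99.580 N and the normal force is N = m₁g cos 50° = 83.562 N.
Newton's second law for the box (down-slope positive): 99.580 − T = 13 a. For the hanging weight (upward positive): T − 7.2 × 10 = 7.2 a.
Adding the two equations eliminates T: 27.580 = 20.2 a, so a = 1.3653 m/s².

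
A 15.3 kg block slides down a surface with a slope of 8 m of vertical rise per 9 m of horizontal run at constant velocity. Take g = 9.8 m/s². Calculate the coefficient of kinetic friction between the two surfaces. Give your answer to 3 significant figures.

At constant velocity the net force along the incline is zero: mg sin 41.63° = μ mg cos 41.63°.
So μ = tan 41.63° = 0.6644 / 0.7474 = 0.8889.

0.889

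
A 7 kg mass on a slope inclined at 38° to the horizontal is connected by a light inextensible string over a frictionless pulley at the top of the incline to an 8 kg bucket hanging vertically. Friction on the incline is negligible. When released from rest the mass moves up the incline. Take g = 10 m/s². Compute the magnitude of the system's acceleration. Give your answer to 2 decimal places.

2.46 m/s²

For the mass on the incline: the weight component along the slope is m₁g sin 38° = 7 × 10 × 0.6157 = 43.099 N and the normal force is N = m₁g cos 38° = 55.161 N.
Newton's second law for the mass (up-slope positive): T − 43.099 = 7 a. For the hanging bucket (downward positive): 8 × 10 − T = 8 a.
Adding the two equations eliminates T: 36.901 = 15 a, so a = 2.4601 m/s².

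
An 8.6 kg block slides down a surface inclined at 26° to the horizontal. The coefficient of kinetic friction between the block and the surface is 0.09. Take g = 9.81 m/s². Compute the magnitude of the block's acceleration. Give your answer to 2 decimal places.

Resolving the weight along the incline: the component pulling the block down the slope is mg sin 26° = 8.6 × 9.81 × 0.4384 = 36.986 N, and the normal force is N = mg cos 26° = 8.6 × 9.81 × 0.8988 = 75.828 N.
Kinetic friction acts up the slope with magnitude f = μN = 0.09 × 75.828 = 6.825 N.
Net force along the incline is 36.986 − 6.825 = 30.161 N, so a = 30.161 / 8.6 = 3.5071 m/s².

3.51 m/s²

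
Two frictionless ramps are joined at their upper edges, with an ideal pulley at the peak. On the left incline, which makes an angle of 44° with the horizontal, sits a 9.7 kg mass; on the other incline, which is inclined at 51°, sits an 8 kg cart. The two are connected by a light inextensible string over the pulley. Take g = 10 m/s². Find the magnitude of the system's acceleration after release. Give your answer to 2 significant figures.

Resolve each weight along its own incline: the 9.7 kg mass has component 9.7 × 10 × sin 44° = 67.382 N down its slope, and the 8 kg mass has 8 × 10 × sin 51° = 62.172 N down its slope.
The 9.7 kg side's 67.382 N exceeds the other side's 62.172 N, so that mass slides down and the 8 kg mass slides up. Taking that direction as positive, Newton's second law for the whole system gives 67.382 − 62.172 = (9.7 + 8) a, so a = 5.210 / 17.7 = 0.2944 m/s².

0.29 m/s²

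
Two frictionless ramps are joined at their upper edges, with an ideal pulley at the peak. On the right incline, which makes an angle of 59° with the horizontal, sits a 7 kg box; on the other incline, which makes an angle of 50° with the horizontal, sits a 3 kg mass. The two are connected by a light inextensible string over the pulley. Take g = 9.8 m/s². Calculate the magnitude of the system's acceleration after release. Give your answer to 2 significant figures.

3.6 m/s²

Resolve each weight along its own incline: the 7 kg mass has component 7 × 9.8 × sin 59° = 58.802 N down its slope, and the 3 kg mass has 3 × 9.8 × sin 50° = 22.522 N down its slope.
The 7 kg side's 58.802 N exceeds the other side's 22.522 N, so that mass slides down and the 3 kg mass slides up. Taking that direction as positive, Newton's second law for the whole system gives 58.802 − 22.522 = (7 + 3) a, so a = 36.280 / 10 = 3.6280 m/s².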